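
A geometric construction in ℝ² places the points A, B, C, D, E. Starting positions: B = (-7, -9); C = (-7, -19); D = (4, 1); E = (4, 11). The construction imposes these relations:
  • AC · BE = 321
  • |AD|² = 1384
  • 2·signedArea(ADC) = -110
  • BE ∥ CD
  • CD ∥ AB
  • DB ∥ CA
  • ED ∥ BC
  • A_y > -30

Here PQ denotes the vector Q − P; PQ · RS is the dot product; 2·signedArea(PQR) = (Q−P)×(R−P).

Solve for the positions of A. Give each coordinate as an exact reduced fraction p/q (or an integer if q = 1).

1. A_x = -18  [CD ∥ AB ∩ DB ∥ CA]
2. A_y = -29  [CD ∥ AB ∩ DB ∥ CA]
   → A = (-18, -29)

A = (-18, -29)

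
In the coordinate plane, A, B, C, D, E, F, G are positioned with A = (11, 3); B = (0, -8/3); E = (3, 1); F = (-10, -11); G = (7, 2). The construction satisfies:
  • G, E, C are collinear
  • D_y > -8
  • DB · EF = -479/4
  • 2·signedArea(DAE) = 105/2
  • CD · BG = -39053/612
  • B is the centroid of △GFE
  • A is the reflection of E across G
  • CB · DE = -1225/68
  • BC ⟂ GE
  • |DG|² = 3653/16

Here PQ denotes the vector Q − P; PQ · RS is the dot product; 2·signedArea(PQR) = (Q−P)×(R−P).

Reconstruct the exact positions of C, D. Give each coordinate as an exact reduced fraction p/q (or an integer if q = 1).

C = (-35/51, 4/51)
D = (-19/4, -15/2)

1. C_x = -35/51  [G, E, C are collinear ∩ BC ⟂ GE]
2. C_y = 4/51  [G, E, C are collinear ∩ BC ⟂ GE]
   → C = (-35/51, 4/51)
3. D_x = -19/4  [2·signedArea(DAE) = 105/2 ∩ DB · EF = -479/4]
4. D_y = -15/2  [2·signedArea(DAE) = 105/2 ∩ DB · EF = -479/4]
   → D = (-19/4, -15/2)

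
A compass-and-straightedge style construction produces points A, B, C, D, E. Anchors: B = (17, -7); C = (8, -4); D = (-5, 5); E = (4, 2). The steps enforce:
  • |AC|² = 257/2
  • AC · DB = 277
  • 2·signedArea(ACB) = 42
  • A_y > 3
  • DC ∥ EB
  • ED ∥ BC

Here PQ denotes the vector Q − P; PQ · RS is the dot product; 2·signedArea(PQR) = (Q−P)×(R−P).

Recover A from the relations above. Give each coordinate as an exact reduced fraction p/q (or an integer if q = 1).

1. A_x = -1/2  [AC · DB = 277 ∩ 2·signedArea(ACB) = 42]
2. A_y = 7/2  [AC · DB = 277 ∩ 2·signedArea(ACB) = 42]
   → A = (-1/2, 7/2)

A = (-1/2, 7/2)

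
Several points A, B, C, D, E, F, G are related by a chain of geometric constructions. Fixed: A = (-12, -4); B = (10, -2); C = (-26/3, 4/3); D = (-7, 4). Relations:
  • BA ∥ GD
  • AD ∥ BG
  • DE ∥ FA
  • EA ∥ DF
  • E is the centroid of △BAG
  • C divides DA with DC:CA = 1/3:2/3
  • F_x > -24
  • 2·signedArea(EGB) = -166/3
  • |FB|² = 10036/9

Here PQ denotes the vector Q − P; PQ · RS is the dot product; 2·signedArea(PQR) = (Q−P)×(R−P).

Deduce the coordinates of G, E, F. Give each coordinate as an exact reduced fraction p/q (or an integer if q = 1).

E = (13/3, 0)
F = (-70/3, 0)
G = (15, 6)

1. G_x = 15  [BA ∥ GD ∩ AD ∥ BG]
2. G_y = 6  [BA ∥ GD ∩ AD ∥ BG]
   → G = (15, 6)
3. E_x = 13/3  [E is the centroid of △BAG]
4. E_y = 0  [E is the centroid of △BAG]
   → E = (13/3, 0)
5. F_x = -70/3  [DE ∥ FA ∩ EA ∥ DF]
6. F_y = 0  [DE ∥ FA ∩ EA ∥ DF]
   → F = (-70/3, 0)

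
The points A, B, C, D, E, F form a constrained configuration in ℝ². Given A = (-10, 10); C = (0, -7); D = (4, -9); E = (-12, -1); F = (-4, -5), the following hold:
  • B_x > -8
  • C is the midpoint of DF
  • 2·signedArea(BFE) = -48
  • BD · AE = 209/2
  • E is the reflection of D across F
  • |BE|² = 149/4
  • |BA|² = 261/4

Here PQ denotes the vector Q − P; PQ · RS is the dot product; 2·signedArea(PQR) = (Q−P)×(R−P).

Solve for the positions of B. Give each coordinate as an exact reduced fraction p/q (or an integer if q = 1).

1. B_x = -7  [BD · AE = 209/2 ∩ 2·signedArea(BFE) = -48]
2. B_y = 5/2  [BD · AE = 209/2 ∩ 2·signedArea(BFE) = -48]
   → B = (-7, 5/2)

B = (-7, 5/2)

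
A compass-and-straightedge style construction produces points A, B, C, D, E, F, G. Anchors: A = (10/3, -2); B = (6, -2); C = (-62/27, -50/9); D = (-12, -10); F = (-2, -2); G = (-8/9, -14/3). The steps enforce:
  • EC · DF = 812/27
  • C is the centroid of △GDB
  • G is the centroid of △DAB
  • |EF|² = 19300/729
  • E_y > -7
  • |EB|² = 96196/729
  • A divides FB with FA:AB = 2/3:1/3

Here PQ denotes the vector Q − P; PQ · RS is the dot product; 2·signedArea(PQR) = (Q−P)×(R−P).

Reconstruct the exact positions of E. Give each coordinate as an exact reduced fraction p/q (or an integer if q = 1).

1. E_x = -124/27  [line -10·x + -8·y + -2632/27 = 0 ∩ |EB|² = 96196/729]
2. E_y = -58/9  [line -10·x + -8·y + -2632/27 = 0 ∩ |EB|² = 96196/729]
   → E = (-124/27, -58/9)

E = (-124/27, -58/9)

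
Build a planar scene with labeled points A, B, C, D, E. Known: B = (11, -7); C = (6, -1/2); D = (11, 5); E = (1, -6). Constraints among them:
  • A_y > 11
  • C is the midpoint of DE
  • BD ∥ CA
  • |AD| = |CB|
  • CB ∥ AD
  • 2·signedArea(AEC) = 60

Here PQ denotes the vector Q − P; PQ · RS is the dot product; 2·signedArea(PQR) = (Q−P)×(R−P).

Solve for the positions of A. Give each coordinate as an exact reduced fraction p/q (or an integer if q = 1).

A = (6, 23/2)

1. A_x = 6  [CB ∥ AD ∩ BD ∥ CA]
2. A_y = 23/2  [CB ∥ AD ∩ BD ∥ CA]
   → A = (6, 23/2)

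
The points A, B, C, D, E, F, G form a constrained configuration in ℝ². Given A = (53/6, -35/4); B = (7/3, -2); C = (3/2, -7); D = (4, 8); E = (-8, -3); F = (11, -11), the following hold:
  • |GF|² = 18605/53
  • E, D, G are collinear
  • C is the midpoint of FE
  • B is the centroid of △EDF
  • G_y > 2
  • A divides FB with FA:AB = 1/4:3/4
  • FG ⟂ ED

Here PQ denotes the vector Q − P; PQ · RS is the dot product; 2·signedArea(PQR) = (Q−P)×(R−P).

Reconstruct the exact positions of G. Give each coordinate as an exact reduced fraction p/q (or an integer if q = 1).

G = (-88/53, 149/53)

1. G_x = -88/53  [E, D, G are collinear ∩ FG ⟂ ED]
2. G_y = 149/53  [E, D, G are collinear ∩ FG ⟂ ED]
   → G = (-88/53, 149/53)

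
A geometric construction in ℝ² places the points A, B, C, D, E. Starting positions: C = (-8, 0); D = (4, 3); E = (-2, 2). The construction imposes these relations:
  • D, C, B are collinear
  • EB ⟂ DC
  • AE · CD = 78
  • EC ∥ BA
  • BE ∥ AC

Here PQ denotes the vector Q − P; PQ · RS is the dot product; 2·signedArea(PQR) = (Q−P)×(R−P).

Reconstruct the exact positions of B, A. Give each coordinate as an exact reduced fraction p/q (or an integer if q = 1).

1. B_x = -32/17  [D, C, B are collinear ∩ EB ⟂ DC]
2. B_y = 26/17  [D, C, B are collinear ∩ EB ⟂ DC]
   → B = (-32/17, 26/17)
3. A_x = -134/17  [BE ∥ AC ∩ EC ∥ BA]
4. A_y = -8/17  [BE ∥ AC ∩ EC ∥ BA]
   → A = (-134/17, -8/17)

A = (-134/17, -8/17)
B = (-32/17, 26/17)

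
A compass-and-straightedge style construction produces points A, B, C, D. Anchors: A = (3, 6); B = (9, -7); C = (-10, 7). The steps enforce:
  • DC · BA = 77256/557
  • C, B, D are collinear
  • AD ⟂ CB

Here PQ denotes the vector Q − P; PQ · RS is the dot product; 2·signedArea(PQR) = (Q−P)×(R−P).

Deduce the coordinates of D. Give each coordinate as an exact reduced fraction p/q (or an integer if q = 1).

D = (-611/557, 245/557)

1. D_x = -611/557  [C, B, D are collinear ∩ AD ⟂ CB]
2. D_y = 245/557  [C, B, D are collinear ∩ AD ⟂ CB]
   → D = (-611/557, 245/557)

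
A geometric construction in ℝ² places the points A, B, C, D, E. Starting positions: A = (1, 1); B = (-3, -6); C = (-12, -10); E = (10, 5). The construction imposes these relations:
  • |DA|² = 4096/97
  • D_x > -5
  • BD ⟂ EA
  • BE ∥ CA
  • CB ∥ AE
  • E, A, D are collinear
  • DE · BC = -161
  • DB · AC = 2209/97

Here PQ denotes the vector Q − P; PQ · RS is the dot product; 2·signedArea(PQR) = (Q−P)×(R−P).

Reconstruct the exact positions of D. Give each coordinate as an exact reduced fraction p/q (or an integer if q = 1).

1. D_x = -479/97  [E, A, D are collinear ∩ BD ⟂ EA]
2. D_y = -159/97  [E, A, D are collinear ∩ BD ⟂ EA]
   → D = (-479/97, -159/97)

D = (-479/97, -159/97)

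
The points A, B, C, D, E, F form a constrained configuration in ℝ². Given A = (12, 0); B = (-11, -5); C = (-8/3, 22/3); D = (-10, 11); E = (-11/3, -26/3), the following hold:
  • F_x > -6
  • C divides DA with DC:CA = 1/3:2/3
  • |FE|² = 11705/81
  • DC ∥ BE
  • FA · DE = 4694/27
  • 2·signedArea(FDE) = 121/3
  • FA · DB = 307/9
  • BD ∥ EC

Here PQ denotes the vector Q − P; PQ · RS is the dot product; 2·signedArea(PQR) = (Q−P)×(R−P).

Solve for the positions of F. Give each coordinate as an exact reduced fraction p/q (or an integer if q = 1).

F = (-49/9, 29/9)

1. F_x = -49/9  [FA · DB = 307/9 ∩ 2·signedArea(FDE) = 121/3]
2. F_y = 29/9  [FA · DB = 307/9 ∩ 2·signedArea(FDE) = 121/3]
   → F = (-49/9, 29/9)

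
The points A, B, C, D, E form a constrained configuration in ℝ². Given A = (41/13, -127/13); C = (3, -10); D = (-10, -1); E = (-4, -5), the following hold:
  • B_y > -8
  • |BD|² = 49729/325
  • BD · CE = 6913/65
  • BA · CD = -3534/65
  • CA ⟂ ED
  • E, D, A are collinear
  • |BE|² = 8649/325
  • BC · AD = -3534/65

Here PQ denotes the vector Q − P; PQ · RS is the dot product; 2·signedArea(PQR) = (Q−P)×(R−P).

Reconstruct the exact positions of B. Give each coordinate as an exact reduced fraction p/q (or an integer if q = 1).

B = (19/65, -511/65)

1. B_x = 19/65  [BA · CD = -3534/65 ∩ BD · CE = 6913/65]
2. B_y = -511/65  [BA · CD = -3534/65 ∩ BD · CE = 6913/65]
   → B = (19/65, -511/65)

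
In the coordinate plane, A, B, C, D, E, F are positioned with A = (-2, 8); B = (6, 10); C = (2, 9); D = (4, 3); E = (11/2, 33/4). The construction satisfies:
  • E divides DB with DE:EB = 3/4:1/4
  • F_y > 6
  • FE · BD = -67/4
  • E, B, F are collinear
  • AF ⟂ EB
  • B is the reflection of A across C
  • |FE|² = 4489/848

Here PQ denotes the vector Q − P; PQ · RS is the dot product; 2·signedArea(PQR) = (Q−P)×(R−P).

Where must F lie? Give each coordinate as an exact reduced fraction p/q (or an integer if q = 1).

F = (258/53, 320/53)

1. F_x = 258/53  [E, B, F are collinear ∩ AF ⟂ EB]
2. F_y = 320/53  [E, B, F are collinear ∩ AF ⟂ EB]
   → F = (258/53, 320/53)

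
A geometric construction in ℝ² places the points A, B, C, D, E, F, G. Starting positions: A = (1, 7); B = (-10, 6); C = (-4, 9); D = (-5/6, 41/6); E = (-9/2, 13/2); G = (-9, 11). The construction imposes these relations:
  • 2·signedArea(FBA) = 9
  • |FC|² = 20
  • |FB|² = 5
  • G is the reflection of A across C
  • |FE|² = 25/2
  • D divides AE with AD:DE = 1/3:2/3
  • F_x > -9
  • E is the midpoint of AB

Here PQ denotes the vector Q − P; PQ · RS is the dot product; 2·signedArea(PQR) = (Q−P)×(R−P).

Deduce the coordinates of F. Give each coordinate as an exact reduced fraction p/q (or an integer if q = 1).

1. F_x = -8  [line -1·x + 11·y + -85 = 0 ∩ |FB|² = 5]
2. F_y = 7  [line -1·x + 11·y + -85 = 0 ∩ |FB|² = 5]
   → F = (-8, 7)

F = (-8, 7)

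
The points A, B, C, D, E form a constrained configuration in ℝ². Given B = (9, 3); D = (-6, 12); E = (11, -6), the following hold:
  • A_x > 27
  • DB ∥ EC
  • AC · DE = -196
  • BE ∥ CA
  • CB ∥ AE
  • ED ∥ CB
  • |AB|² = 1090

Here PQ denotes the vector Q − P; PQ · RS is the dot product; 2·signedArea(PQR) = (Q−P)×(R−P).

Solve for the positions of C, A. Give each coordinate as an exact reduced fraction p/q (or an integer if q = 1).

1. C_x = 26  [ED ∥ CB ∩ DB ∥ EC]
2. C_y = -15  [ED ∥ CB ∩ DB ∥ EC]
   → C = (26, -15)
3. A_x = 28  [CB ∥ AE ∩ BE ∥ CA]
4. A_y = -24  [CB ∥ AE ∩ BE ∥ CA]
   → A = (28, -24)

A = (28, -24)
C = (26, -15)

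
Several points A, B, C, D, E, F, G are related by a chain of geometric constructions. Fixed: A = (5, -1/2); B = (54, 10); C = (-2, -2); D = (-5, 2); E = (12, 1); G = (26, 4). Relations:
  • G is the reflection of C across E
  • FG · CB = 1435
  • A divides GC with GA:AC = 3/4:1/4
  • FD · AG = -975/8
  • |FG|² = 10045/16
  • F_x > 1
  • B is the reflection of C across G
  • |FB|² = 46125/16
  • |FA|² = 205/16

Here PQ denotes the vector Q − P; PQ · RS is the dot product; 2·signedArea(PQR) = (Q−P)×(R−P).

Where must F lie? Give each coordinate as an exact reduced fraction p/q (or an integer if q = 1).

1. F_x = 3/2  [line -21·x + -9/2·y + 207/8 = 0 ∩ |FB|² = 46125/16]
2. F_y = -5/4  [line -21·x + -9/2·y + 207/8 = 0 ∩ |FB|² = 46125/16]
   → F = (3/2, -5/4)

F = (3/2, -5/4)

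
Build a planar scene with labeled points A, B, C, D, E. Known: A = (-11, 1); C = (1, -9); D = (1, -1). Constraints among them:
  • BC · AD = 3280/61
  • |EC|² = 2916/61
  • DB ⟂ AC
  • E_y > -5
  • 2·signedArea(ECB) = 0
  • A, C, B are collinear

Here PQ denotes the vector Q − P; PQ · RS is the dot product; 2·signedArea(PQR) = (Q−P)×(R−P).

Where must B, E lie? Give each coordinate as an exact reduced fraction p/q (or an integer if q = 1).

1. B_x = -179/61  [A, C, B are collinear ∩ DB ⟂ AC]
2. B_y = -349/61  [A, C, B are collinear ∩ DB ⟂ AC]
   → B = (-179/61, -349/61)
3. E_x = -263/61  [line -200/61·x + -240/61·y + -1960/61 = 0 ∩ |EC|² = 2916/61]
4. E_y = -279/61  [line -200/61·x + -240/61·y + -1960/61 = 0 ∩ |EC|² = 2916/61]
   → E = (-263/61, -279/61)

B = (-179/61, -349/61)
E = (-263/61, -279/61)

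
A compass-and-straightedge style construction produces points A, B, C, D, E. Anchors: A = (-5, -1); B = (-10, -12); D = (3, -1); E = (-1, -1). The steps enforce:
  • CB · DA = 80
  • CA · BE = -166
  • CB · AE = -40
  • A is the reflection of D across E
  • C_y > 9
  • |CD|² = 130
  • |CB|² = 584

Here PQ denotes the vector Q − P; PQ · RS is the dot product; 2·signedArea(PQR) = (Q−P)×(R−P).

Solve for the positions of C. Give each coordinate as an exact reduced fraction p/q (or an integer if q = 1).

C = (0, 10)

1. C_x = 0  [CB · DA = 80 ∩ CA · BE = -166]
2. C_y = 10  [CB · DA = 80 ∩ CA · BE = -166]
   → C = (0, 10)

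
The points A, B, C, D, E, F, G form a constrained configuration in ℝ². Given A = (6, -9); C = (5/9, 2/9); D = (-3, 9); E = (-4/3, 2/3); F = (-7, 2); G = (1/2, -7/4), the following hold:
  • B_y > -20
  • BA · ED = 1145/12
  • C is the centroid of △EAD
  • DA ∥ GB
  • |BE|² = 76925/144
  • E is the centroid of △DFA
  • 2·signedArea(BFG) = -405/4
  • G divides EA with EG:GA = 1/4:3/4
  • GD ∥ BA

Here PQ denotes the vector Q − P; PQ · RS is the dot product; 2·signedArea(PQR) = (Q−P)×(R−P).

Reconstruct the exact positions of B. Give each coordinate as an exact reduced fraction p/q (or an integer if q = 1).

B = (19/2, -79/4)

1. B_x = 19/2  [GD ∥ BA ∩ DA ∥ GB]
2. B_y = -79/4  [GD ∥ BA ∩ DA ∥ GB]
   → B = (19/2, -79/4)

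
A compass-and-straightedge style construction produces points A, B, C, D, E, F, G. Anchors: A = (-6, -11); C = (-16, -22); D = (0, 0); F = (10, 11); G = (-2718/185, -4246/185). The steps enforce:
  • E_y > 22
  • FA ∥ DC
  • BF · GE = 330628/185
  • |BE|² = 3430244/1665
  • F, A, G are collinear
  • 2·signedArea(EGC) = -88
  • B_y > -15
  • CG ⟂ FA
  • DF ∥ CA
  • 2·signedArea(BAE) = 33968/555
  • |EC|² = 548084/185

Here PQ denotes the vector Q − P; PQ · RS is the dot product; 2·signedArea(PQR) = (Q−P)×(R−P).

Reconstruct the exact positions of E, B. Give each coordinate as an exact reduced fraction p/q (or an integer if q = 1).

1. E_x = 2718/185  [line -176/185·x + -242/185·y + 44 = 0 ∩ |EC|² = 548084/185]
2. E_y = 4246/185  [line -176/185·x + -242/185·y + 44 = 0 ∩ |EC|² = 548084/185]
   → E = (2718/185, 4246/185)
3. B_x = -5678/555  [BF · GE = 330628/185 ∩ 2·signedArea(BAE) = 33968/555]
4. B_y = -2772/185  [BF · GE = 330628/185 ∩ 2·signedArea(BAE) = 33968/555]
   → B = (-5678/555, -2772/185)

B = (-5678/555, -2772/185)
E = (2718/185, 4246/185)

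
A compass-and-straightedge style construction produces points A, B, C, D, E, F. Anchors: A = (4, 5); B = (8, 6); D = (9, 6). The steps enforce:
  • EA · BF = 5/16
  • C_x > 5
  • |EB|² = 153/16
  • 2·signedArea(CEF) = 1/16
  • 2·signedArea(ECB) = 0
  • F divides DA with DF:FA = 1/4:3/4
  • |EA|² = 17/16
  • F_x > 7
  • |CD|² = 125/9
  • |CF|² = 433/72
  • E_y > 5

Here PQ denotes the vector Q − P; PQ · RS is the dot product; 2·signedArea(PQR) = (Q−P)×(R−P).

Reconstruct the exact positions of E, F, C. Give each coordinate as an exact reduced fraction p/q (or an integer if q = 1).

1. F_x = 31/4  [F divides DA with DF:FA = 1/4:3/4]
2. F_y = 23/4  [F divides DA with DF:FA = 1/4:3/4]
   → F = (31/4, 23/4)
3. E_x = 5  [line 1/4·x + 1/4·y + -41/16 = 0 ∩ |EB|² = 153/16]
4. E_y = 21/4  [line 1/4·x + 1/4·y + -41/16 = 0 ∩ |EB|² = 153/16]
   → E = (5, 21/4)
5. C_x = 16/3  [2·signedArea(ECB) = 0 ∩ 2·signedArea(CEF) = 1/16]
6. C_y = 16/3  [2·signedArea(ECB) = 0 ∩ 2·signedArea(CEF) = 1/16]
   → C = (16/3, 16/3)

C = (16/3, 16/3)
E = (5, 21/4)
F = (31/4, 23/4)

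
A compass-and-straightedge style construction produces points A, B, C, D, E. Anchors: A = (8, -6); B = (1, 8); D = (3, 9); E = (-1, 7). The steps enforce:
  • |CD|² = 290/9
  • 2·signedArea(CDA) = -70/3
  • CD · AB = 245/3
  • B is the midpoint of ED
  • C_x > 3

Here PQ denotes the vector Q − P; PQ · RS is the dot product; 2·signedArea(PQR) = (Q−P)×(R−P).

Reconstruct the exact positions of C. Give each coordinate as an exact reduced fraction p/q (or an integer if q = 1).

C = (10/3, 10/3)

1. C_x = 10/3  [CD · AB = 245/3 ∩ 2·signedArea(CDA) = -70/3]
2. C_y = 10/3  [CD · AB = 245/3 ∩ 2·signedArea(CDA) = -70/3]
   → C = (10/3, 10/3)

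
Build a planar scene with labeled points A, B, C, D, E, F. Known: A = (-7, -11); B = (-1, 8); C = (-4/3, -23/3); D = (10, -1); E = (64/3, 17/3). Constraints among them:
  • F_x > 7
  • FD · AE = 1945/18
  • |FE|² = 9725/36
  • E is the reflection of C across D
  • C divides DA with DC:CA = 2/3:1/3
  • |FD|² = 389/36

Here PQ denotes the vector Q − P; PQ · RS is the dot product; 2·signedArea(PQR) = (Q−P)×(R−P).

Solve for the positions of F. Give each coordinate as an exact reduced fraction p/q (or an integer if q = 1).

1. F_x = 43/6  [line -85/3·x + -50/3·y + 2855/18 = 0 ∩ |FE|² = 9725/36]
2. F_y = -8/3  [line -85/3·x + -50/3·y + 2855/18 = 0 ∩ |FE|² = 9725/36]
   → F = (43/6, -8/3)

F = (43/6, -8/3)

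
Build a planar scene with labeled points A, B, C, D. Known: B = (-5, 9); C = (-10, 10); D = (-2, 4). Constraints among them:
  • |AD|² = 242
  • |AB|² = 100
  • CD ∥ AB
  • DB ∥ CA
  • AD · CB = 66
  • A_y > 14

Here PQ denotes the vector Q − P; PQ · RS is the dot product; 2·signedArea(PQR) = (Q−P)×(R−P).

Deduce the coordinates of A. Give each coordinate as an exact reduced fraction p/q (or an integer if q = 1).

1. A_x = -13  [CD ∥ AB ∩ DB ∥ CA]
2. A_y = 15  [CD ∥ AB ∩ DB ∥ CA]
   → A = (-13, 15)

A = (-13, 15)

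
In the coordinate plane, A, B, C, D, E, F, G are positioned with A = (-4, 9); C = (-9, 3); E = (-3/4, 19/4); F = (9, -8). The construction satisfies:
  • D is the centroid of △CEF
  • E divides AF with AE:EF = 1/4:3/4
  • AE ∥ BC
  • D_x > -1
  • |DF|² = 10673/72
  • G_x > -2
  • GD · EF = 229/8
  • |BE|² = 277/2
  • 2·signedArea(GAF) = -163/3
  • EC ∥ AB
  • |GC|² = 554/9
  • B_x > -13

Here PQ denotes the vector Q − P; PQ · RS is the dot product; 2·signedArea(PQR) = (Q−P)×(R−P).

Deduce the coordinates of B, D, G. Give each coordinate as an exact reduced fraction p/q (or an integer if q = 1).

1. B_x = -49/4  [AE ∥ BC ∩ EC ∥ AB]
2. B_y = 29/4  [AE ∥ BC ∩ EC ∥ AB]
   → B = (-49/4, 29/4)
3. D_x = -1/4  [D is the centroid of △CEF]
4. D_y = -1/12  [D is the centroid of △CEF]
   → D = (-1/4, -1/12)
5. G_x = -4/3  [2·signedArea(GAF) = -163/3 ∩ GD · EF = 229/8]
6. G_y = 4/3  [2·signedArea(GAF) = -163/3 ∩ GD · EF = 229/8]
   → G = (-4/3, 4/3)

B = (-49/4, 29/4)
D = (-1/4, -1/12)
G = (-4/3, 4/3)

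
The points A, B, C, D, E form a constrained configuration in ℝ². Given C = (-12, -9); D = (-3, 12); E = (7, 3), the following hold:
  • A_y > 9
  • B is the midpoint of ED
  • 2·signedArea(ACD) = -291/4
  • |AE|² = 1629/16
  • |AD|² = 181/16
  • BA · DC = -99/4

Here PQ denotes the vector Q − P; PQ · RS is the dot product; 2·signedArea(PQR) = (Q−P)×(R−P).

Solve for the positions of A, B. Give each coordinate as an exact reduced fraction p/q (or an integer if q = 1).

1. A_x = -1/2  [line -21·x + 9·y + -393/4 = 0 ∩ |AE|² = 1629/16]
2. A_y = 39/4  [line -21·x + 9·y + -393/4 = 0 ∩ |AE|² = 1629/16]
   → A = (-1/2, 39/4)
3. B_x = 2  [B is the midpoint of ED]
4. B_y = 15/2  [B is the midpoint of ED]
   → B = (2, 15/2)

A = (-1/2, 39/4)
B = (2, 15/2)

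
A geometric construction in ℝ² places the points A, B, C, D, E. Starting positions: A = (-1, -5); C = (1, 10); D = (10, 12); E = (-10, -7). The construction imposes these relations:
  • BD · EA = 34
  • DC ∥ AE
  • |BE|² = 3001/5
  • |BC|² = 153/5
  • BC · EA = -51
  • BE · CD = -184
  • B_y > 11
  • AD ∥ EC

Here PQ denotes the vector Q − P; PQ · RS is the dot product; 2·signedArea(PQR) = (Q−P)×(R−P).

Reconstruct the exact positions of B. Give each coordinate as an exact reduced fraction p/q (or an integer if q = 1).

B = (32/5, 56/5)

1. B_x = 32/5  [line -9·x + -2·y + 80 = 0 ∩ |BC|² = 153/5]
2. B_y = 56/5  [line -9·x + -2·y + 80 = 0 ∩ |BC|² = 153/5]
   → B = (32/5, 56/5)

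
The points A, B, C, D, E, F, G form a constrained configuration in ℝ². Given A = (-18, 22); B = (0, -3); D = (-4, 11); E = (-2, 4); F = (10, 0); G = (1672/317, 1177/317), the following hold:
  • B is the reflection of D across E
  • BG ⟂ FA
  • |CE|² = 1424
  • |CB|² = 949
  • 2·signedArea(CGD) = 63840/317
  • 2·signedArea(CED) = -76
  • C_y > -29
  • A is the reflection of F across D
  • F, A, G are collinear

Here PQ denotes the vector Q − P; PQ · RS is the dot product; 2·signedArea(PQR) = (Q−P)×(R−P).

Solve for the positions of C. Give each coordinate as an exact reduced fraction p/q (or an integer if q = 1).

C = (18, -28)

1. C_x = 18  [2·signedArea(CED) = -76 ∩ 2·signedArea(CGD) = 63840/317]
2. C_y = -28  [2·signedArea(CED) = -76 ∩ 2·signedArea(CGD) = 63840/317]
   → C = (18, -28)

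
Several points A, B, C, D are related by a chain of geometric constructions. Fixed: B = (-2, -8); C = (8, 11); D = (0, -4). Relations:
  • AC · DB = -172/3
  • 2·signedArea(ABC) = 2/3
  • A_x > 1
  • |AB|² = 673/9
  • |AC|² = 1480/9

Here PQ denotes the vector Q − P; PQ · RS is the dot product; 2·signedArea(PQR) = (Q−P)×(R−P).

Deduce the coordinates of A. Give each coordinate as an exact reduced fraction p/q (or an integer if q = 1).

1. A_x = 2  [AC · DB = -172/3 ∩ 2·signedArea(ABC) = 2/3]
2. A_y = -1/3  [AC · DB = -172/3 ∩ 2·signedArea(ABC) = 2/3]
   → A = (2, -1/3)

A = (2, -1/3)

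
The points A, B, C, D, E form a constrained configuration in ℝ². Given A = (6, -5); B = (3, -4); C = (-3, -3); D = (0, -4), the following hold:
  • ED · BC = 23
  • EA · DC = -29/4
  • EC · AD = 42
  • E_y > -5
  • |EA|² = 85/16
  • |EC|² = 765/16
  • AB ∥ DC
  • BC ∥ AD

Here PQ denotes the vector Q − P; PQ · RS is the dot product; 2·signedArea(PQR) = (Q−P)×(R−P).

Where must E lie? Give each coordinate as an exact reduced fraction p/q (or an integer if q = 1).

1. E_x = 15/4  [EA · DC = -29/4 ∩ ED · BC = 23]
2. E_y = -9/2  [EA · DC = -29/4 ∩ ED · BC = 23]
   → E = (15/4, -9/2)

E = (15/4, -9/2)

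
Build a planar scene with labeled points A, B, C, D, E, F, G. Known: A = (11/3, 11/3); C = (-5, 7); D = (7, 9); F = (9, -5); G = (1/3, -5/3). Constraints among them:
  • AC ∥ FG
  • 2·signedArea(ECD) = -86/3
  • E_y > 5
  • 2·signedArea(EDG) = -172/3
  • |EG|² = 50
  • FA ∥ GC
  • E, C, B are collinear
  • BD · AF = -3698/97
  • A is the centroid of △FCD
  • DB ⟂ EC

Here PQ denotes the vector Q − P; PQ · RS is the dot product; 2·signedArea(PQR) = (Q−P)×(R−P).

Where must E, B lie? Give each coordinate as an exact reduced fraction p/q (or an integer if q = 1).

1. E_x = -2/3  [2·signedArea(ECD) = -86/3 ∩ 2·signedArea(EDG) = -172/3]
2. E_y = 16/3  [2·signedArea(ECD) = -86/3 ∩ 2·signedArea(EDG) = -172/3]
   → E = (-2/3, 16/3)
3. B_x = 464/97  [E, C, B are collinear ∩ DB ⟂ EC]
4. B_y = 314/97  [E, C, B are collinear ∩ DB ⟂ EC]
   → B = (464/97, 314/97)

B = (464/97, 314/97)
E = (-2/3, 16/3)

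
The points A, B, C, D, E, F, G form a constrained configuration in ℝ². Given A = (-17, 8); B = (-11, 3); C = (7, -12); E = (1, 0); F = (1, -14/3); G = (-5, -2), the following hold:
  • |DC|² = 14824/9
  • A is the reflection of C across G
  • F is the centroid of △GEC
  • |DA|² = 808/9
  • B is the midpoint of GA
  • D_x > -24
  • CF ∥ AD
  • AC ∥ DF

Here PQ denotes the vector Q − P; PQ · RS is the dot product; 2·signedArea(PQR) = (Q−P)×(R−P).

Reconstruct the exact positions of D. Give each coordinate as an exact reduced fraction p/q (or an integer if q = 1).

D = (-23, 46/3)

1. D_x = -23  [AC ∥ DF ∩ CF ∥ AD]
2. D_y = 46/3  [AC ∥ DF ∩ CF ∥ AD]
   → D = (-23, 46/3)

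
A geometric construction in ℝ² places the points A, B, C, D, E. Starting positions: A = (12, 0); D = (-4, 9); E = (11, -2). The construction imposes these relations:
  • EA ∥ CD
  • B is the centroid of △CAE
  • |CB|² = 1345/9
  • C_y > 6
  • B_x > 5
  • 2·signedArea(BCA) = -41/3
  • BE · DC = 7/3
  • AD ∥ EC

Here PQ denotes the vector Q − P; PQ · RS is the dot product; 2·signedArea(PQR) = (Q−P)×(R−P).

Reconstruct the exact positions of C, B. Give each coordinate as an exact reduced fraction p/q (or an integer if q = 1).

B = (6, 5/3)
C = (-5, 7)

1. C_x = -5  [EA ∥ CD ∩ AD ∥ EC]
2. C_y = 7  [EA ∥ CD ∩ AD ∥ EC]
   → C = (-5, 7)
3. B_x = 6  [B is the centroid of △CAE]
4. B_y = 5/3  [B is the centroid of △CAE]
   → B = (6, 5/3)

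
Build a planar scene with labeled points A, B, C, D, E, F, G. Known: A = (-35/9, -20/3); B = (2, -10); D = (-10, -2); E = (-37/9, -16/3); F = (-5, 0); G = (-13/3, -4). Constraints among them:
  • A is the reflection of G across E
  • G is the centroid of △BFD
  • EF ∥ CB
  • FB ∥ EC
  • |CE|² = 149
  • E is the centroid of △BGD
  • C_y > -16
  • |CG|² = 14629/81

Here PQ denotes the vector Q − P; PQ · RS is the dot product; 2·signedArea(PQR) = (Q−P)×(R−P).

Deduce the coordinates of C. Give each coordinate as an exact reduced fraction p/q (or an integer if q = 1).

1. C_x = 26/9  [EF ∥ CB ∩ FB ∥ EC]
2. C_y = -46/3  [EF ∥ CB ∩ FB ∥ EC]
   → C = (26/9, -46/3)

C = (26/9, -46/3)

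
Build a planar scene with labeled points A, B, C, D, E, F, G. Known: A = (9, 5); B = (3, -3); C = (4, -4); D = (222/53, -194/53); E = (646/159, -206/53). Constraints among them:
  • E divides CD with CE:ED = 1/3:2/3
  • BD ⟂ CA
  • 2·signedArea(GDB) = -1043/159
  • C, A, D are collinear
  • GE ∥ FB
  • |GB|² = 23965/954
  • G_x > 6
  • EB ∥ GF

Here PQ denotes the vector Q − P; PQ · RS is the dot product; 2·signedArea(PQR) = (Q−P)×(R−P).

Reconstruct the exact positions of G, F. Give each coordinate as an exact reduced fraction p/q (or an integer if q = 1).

F = (1739/318, 153/106)
G = (2077/318, 59/106)

1. G_x = 2077/318  [line -35/53·x + -63/53·y + 791/159 = 0 ∩ |GB|² = 23965/954]
2. G_y = 59/106  [line -35/53·x + -63/53·y + 791/159 = 0 ∩ |GB|² = 23965/954]
   → G = (2077/318, 59/106)
3. F_x = 1739/318  [GE ∥ FB ∩ EB ∥ GF]
4. F_y = 153/106  [GE ∥ FB ∩ EB ∥ GF]
   → F = (1739/318, 153/106)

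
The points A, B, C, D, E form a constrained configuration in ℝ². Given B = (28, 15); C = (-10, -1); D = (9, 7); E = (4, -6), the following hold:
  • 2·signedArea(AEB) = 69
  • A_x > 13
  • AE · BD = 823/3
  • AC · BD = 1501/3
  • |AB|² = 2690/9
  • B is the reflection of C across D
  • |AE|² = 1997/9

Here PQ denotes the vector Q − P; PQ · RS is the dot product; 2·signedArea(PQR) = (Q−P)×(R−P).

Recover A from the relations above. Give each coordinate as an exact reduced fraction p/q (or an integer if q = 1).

A = (41/3, 16/3)

1. A_x = 41/3  [AC · BD = 1501/3 ∩ 2·signedArea(AEB) = 69]
2. A_y = 16/3  [AC · BD = 1501/3 ∩ 2·signedArea(AEB) = 69]
   → A = (41/3, 16/3)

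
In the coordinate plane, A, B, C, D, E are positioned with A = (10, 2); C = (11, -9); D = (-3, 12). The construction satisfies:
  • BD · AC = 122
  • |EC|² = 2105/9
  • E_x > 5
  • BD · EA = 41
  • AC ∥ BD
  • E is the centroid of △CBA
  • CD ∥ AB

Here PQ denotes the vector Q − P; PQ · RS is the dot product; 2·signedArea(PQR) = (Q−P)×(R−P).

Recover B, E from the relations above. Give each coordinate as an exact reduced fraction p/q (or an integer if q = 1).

B = (-4, 23)
E = (17/3, 16/3)

1. B_x = -4  [AC ∥ BD ∩ CD ∥ AB]
2. B_y = 23  [AC ∥ BD ∩ CD ∥ AB]
   → B = (-4, 23)
3. E_x = 17/3  [E is the centroid of △CBA]
4. E_y = 16/3  [E is the centroid of △CBA]
   → E = (17/3, 16/3)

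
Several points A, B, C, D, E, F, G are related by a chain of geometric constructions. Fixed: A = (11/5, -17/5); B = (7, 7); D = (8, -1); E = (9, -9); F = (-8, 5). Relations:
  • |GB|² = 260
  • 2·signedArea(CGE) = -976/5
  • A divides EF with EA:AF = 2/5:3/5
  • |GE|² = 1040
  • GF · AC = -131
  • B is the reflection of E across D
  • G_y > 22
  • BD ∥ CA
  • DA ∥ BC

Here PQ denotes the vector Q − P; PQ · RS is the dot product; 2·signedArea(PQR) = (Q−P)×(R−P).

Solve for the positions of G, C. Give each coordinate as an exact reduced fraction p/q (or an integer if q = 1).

C = (6/5, 23/5)
G = (5, 23)

1. C_x = 6/5  [BD ∥ CA ∩ DA ∥ BC]
2. C_y = 23/5  [BD ∥ CA ∩ DA ∥ BC]
   → C = (6/5, 23/5)
3. G_x = 5  [GF · AC = -131 ∩ 2·signedArea(CGE) = -976/5]
4. G_y = 23  [GF · AC = -131 ∩ 2·signedArea(CGE) = -976/5]
   → G = (5, 23)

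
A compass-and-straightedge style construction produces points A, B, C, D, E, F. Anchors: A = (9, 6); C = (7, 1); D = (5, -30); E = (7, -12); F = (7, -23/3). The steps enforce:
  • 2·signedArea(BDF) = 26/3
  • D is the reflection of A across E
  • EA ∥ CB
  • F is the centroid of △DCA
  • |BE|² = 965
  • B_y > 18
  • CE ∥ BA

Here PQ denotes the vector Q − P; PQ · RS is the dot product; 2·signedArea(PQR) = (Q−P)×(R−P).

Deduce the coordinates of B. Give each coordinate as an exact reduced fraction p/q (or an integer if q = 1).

B = (9, 19)

1. B_x = 9  [CE ∥ BA ∩ EA ∥ CB]
2. B_y = 19  [CE ∥ BA ∩ EA ∥ CB]
   → B = (9, 19)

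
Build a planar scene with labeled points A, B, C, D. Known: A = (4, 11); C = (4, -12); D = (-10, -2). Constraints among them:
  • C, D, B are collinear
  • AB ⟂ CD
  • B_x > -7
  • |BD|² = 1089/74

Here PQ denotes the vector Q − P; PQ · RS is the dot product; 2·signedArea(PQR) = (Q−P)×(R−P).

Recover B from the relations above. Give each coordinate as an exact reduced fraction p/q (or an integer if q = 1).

B = (-509/74, -313/74)

1. B_x = -509/74  [C, D, B are collinear ∩ AB ⟂ CD]
2. B_y = -313/74  [C, D, B are collinear ∩ AB ⟂ CD]
   → B = (-509/74, -313/74)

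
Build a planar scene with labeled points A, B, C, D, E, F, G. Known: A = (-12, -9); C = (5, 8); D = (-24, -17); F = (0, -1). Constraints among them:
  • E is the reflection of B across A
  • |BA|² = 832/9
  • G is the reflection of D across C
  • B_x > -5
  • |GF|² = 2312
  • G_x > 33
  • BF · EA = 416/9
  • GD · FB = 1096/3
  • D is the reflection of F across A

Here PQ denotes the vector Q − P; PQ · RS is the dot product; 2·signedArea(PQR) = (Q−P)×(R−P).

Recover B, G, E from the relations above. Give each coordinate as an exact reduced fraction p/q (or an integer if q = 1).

B = (-4, -11/3)
E = (-20, -43/3)
G = (34, 33)

1. G_x = 34  [G is the reflection of D across C]
2. G_y = 33  [G is the reflection of D across C]
   → G = (34, 33)
3. B_x = -4  [line -58·x + -50·y + -1246/3 = 0 ∩ |BA|² = 832/9]
4. B_y = -11/3  [line -58·x + -50·y + -1246/3 = 0 ∩ |BA|² = 832/9]
   → B = (-4, -11/3)
5. E_x = -20  [BF · EA = 416/9 ∩ E is the reflection of B across A]
6. E_y = -43/3  [BF · EA = 416/9 ∩ E is the reflection of B across A]
   → E = (-20, -43/3)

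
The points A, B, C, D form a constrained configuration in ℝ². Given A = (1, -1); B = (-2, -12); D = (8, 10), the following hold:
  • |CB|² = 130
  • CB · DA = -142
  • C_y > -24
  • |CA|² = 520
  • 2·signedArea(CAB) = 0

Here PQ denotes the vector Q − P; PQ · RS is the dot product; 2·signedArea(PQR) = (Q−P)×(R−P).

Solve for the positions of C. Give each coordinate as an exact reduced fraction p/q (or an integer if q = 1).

1. C_x = -5  [2·signedArea(CAB) = 0 ∩ CB · DA = -142]
2. C_y = -23  [2·signedArea(CAB) = 0 ∩ CB · DA = -142]
   → C = (-5, -23)

C = (-5, -23)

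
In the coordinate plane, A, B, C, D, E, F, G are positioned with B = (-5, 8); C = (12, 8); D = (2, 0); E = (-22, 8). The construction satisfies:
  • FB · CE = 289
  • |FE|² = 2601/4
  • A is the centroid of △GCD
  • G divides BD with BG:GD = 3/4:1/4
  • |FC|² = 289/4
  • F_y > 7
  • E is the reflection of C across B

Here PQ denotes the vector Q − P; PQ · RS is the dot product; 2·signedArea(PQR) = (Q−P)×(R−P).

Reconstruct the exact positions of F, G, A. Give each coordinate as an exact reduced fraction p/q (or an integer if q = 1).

1. F_x = 7/2  [FB · CE = 289]
2. F_y = 8  [|FC|² = 289/4]
   → F = (7/2, 8)
3. G_x = 1/4  [G divides BD with BG:GD = 3/4:1/4]
4. G_y = 2  [G divides BD with BG:GD = 3/4:1/4]
   → G = (1/4, 2)
5. A_x = 19/4  [A is the centroid of △GCD]
6. A_y = 10/3  [A is the centroid of △GCD]
   → A = (19/4, 10/3)

A = (19/4, 10/3)
F = (7/2, 8)
G = (1/4, 2)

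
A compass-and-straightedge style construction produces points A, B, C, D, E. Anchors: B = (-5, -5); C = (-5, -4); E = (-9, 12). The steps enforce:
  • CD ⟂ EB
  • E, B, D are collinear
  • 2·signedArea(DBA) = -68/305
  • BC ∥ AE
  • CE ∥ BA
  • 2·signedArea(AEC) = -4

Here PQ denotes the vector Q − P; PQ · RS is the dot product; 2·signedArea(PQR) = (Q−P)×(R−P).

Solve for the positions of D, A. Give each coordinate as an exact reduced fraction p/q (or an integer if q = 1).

1. D_x = -1593/305  [E, B, D are collinear ∩ CD ⟂ EB]
2. D_y = -1236/305  [E, B, D are collinear ∩ CD ⟂ EB]
   → D = (-1593/305, -1236/305)
3. A_x = -9  [BC ∥ AE ∩ CE ∥ BA]
4. A_y = 11  [BC ∥ AE ∩ CE ∥ BA]
   → A = (-9, 11)

A = (-9, 11)
D = (-1593/305, -1236/305)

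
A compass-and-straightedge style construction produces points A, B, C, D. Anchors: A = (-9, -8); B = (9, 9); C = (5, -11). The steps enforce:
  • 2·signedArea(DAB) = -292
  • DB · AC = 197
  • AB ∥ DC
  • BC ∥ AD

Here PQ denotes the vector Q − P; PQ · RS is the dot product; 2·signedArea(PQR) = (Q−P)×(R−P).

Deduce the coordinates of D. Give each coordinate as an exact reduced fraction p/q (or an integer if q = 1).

1. D_x = -13  [AB ∥ DC ∩ BC ∥ AD]
2. D_y = -28  [AB ∥ DC ∩ BC ∥ AD]
   → D = (-13, -28)

D = (-13, -28)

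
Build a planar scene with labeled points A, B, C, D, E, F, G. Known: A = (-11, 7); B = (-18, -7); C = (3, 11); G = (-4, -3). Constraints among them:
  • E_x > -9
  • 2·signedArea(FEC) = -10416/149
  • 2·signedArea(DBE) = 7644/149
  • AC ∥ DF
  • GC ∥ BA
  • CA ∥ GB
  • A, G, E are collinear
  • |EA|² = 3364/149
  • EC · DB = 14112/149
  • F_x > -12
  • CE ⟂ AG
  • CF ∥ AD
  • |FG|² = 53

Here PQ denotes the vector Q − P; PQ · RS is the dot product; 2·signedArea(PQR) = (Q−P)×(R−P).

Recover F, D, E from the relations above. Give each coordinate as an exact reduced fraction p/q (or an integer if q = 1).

D = (-25, -9)
E = (-1233/149, 463/149)
F = (-11, -5)

1. E_x = -1233/149  [A, G, E are collinear ∩ CE ⟂ AG]
2. E_y = 463/149  [A, G, E are collinear ∩ CE ⟂ AG]
   → E = (-1233/149, 463/149)
3. D_x = -25  [EC · DB = 14112/149 ∩ 2·signedArea(DBE) = 7644/149]
4. D_y = -9  [EC · DB = 14112/149 ∩ 2·signedArea(DBE) = 7644/149]
   → D = (-25, -9)
5. F_x = -11  [2·signedArea(FEC) = -10416/149 ∩ AC ∥ DF]
6. F_y = -5  [2·signedArea(FEC) = -10416/149 ∩ AC ∥ DF]
   → F = (-11, -5)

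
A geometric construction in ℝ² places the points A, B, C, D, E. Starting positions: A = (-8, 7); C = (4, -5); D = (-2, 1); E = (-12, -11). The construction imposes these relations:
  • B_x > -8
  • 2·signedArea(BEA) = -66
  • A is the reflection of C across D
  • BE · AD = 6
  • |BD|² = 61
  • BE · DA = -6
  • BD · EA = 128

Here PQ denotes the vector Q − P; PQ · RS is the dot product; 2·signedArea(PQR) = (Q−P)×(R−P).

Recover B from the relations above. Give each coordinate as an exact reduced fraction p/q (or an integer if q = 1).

1. B_x = -7  [BD · EA = 128 ∩ 2·signedArea(BEA) = -66]
2. B_y = -5  [BD · EA = 128 ∩ 2·signedArea(BEA) = -66]
   → B = (-7, -5)

B = (-7, -5)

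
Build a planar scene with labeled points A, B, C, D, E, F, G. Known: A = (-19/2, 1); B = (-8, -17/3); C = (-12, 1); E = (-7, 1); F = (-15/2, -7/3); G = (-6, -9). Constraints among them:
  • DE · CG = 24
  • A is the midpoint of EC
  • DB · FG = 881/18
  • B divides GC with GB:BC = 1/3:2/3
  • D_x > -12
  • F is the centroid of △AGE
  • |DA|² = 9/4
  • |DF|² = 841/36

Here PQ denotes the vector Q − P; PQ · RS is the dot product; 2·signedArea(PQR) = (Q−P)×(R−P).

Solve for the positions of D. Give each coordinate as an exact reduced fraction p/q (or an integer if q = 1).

1. D_x = -11  [DE · CG = 24 ∩ DB · FG = 881/18]
2. D_y = 1  [DE · CG = 24 ∩ DB · FG = 881/18]
   → D = (-11, 1)

D = (-11, 1)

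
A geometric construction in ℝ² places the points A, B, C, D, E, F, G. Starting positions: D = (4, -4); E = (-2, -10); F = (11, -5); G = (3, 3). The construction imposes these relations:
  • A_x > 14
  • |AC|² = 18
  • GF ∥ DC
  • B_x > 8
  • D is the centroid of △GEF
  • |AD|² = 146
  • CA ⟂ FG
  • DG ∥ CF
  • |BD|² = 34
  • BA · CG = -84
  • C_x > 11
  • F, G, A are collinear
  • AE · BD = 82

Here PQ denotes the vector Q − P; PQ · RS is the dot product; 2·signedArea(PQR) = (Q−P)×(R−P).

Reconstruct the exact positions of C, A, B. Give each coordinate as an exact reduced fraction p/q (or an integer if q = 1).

A = (15, -9)
B = (9, -7)
C = (12, -12)

1. C_x = 12  [DG ∥ CF ∩ GF ∥ DC]
2. C_y = -12  [DG ∥ CF ∩ GF ∥ DC]
   → C = (12, -12)
3. A_x = 15  [F, G, A are collinear ∩ CA ⟂ FG]
4. A_y = -9  [F, G, A are collinear ∩ CA ⟂ FG]
   → A = (15, -9)
5. B_x = 9  [BA · CG = -84 ∩ AE · BD = 82]
6. B_y = -7  [BA · CG = -84 ∩ AE · BD = 82]
   → B = (9, -7)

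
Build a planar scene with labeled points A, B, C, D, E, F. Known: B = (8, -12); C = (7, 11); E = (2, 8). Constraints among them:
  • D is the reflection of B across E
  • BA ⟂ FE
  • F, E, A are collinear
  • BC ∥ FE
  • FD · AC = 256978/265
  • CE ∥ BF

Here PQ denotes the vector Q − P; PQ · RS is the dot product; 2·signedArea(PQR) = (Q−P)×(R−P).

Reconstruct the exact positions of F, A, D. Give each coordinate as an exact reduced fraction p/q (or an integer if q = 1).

1. F_x = 3  [BC ∥ FE ∩ CE ∥ BF]
2. F_y = -15  [BC ∥ FE ∩ CE ∥ BF]
   → F = (3, -15)
3. A_x = 763/265  [F, E, A are collinear ∩ BA ⟂ FE]
4. A_y = -3239/265  [F, E, A are collinear ∩ BA ⟂ FE]
   → A = (763/265, -3239/265)
5. D_x = -4  [D is the reflection of B across E]
6. D_y = 28  [D is the reflection of B across E]
   → D = (-4, 28)

A = (763/265, -3239/265)
D = (-4, 28)
F = (3, -15)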